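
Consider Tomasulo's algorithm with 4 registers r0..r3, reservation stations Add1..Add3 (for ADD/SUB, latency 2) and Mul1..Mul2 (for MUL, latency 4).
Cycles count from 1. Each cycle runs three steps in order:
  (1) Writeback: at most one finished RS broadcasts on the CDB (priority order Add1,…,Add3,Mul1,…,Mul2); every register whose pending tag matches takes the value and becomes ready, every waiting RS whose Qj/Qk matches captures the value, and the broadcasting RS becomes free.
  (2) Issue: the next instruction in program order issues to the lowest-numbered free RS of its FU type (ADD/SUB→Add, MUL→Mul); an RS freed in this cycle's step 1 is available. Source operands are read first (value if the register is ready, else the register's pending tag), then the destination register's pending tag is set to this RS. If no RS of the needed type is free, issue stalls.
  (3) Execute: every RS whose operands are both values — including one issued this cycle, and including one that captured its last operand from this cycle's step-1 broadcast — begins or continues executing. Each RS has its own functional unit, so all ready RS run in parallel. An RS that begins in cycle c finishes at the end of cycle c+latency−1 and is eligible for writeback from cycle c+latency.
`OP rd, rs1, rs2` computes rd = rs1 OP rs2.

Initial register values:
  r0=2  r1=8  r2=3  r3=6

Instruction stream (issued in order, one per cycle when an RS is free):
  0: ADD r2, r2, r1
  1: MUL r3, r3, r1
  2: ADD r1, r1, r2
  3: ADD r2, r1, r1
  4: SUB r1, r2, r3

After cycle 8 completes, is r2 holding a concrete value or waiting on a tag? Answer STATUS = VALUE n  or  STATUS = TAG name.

c1: issue ADD r2<-Add1 | r0:2,r1:8,r2:Add1,r3:6
c2: issue MUL r3<-Mul1 | r0:2,r1:8,r2:Add1,r3:Mul1
c3: CDB Add1=11; issue ADD r1<-Add1 | r0:2,r1:Add1,r2:11,r3:Mul1
c4: issue ADD r2<-Add2 | r0:2,r1:Add1,r2:Add2,r3:Mul1
c5: CDB Add1=19; issue SUB r1<-Add1 | r0:2,r1:Add1,r2:Add2,r3:Mul1
c6: CDB Mul1=48 | r0:2,r1:Add1,r2:Add2,r3:48
c7: CDB Add2=38 | r0:2,r1:Add1,r2:38,r3:48
c8: - | r0:2,r1:Add1,r2:38,r3:48

STATUS = VALUE 38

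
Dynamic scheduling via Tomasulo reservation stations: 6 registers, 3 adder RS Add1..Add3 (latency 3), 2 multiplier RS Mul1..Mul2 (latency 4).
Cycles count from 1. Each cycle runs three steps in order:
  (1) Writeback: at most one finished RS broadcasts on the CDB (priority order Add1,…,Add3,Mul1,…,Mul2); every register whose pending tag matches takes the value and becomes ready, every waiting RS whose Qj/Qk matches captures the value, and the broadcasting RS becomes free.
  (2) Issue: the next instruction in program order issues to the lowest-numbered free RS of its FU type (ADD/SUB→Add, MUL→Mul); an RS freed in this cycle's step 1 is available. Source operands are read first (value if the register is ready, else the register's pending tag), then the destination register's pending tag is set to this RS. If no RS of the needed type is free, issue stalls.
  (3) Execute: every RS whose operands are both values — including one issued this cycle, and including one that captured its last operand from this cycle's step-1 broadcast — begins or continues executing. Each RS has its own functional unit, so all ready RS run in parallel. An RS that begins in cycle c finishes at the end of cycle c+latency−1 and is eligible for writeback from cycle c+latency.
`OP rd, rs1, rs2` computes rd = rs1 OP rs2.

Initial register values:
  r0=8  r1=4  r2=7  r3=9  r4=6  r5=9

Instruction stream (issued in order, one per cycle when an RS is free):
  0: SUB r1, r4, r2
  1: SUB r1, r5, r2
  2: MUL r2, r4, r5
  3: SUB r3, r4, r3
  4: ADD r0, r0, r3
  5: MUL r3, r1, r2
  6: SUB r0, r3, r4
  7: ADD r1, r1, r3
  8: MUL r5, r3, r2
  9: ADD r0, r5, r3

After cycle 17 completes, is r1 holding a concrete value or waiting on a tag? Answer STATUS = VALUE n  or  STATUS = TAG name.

STATUS = VALUE 110

  c1: issue SUB r1<-Add1  regs: r0:8,r1:Add1,r2:7,r3:9,r4:6,r5:9
  c2: issue SUB r1<-Add2  regs: r0:8,r1:Add2,r2:7,r3:9,r4:6,r5:9
  c3: issue MUL r2<-Mul1  regs: r0:8,r1:Add2,r2:Mul1,r3:9,r4:6,r5:9
  c4: CDB Add1=-1; issue SUB r3<-Add1  regs: r0:8,r1:Add2,r2:Mul1,r3:Add1,r4:6,r5:9
  c5: CDB Add2=2; issue ADD r0<-Add2  regs: r0:Add2,r1:2,r2:Mul1,r3:Add1,r4:6,r5:9
  c6: issue MUL r3<-Mul2  regs: r0:Add2,r1:2,r2:Mul1,r3:Mul2,r4:6,r5:9
  c7: CDB Add1=-3; issue SUB r0<-Add1  regs: r0:Add1,r1:2,r2:Mul1,r3:Mul2,r4:6,r5:9
  c8: CDB Mul1=54; issue ADD r1<-Add3  regs: r0:Add1,r1:Add3,r2:54,r3:Mul2,r4:6,r5:9
  c9: issue MUL r5<-Mul1  regs: r0:Add1,r1:Add3,r2:54,r3:Mul2,r4:6,r5:Mul1
  c10: CDB Add2=5; issue ADD r0<-Add2  regs: r0:Add2,r1:Add3,r2:54,r3:Mul2,r4:6,r5:Mul1
  c11: -  regs: r0:Add2,r1:Add3,r2:54,r3:Mul2,r4:6,r5:Mul1
  c12: CDB Mul2=108  regs: r0:Add2,r1:Add3,r2:54,r3:108,r4:6,r5:Mul1
  c13: -  regs: r0:Add2,r1:Add3,r2:54,r3:108,r4:6,r5:Mul1
  c14: -  regs: r0:Add2,r1:Add3,r2:54,r3:108,r4:6,r5:Mul1
  c15: CDB Add1=102  regs: r0:Add2,r1:Add3,r2:54,r3:108,r4:6,r5:Mul1
  c16: CDB Add3=110  regs: r0:Add2,r1:110,r2:54,r3:108,r4:6,r5:Mul1
  c17: CDB Mul1=5832  regs: r0:Add2,r1:110,r2:54,r3:108,r4:6,r5:5832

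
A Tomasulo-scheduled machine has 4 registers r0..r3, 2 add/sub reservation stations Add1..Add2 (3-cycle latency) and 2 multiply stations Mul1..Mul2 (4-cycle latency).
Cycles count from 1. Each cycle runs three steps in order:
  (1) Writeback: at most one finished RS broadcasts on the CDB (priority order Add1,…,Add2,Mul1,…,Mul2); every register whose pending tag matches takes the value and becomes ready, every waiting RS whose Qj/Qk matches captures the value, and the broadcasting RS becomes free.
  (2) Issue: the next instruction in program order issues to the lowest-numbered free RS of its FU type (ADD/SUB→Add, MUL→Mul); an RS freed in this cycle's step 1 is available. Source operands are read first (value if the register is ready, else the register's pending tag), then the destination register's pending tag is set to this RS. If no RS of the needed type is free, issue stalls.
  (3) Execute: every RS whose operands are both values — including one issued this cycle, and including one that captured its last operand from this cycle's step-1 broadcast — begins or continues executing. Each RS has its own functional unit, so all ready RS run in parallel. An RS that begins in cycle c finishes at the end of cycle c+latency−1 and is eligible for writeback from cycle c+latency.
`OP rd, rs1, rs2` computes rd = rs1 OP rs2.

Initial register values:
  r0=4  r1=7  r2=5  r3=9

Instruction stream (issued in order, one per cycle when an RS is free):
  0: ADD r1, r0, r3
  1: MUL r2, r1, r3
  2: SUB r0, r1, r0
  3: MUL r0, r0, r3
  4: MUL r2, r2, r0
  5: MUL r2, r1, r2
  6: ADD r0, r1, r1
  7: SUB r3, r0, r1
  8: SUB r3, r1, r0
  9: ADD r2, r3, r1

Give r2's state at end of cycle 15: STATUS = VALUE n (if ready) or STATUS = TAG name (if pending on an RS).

STATUS = TAG Mul2

c1: issue ADD r1<-Add1 | r0:4,r1:Add1,r2:5,r3:9
c2: issue MUL r2<-Mul1 | r0:4,r1:Add1,r2:Mul1,r3:9
c3: issue SUB r0<-Add2 | r0:Add2,r1:Add1,r2:Mul1,r3:9
c4: CDB Add1=13; issue MUL r0<-Mul2 | r0:Mul2,r1:13,r2:Mul1,r3:9
c5: stall | r0:Mul2,r1:13,r2:Mul1,r3:9
c6: stall | r0:Mul2,r1:13,r2:Mul1,r3:9
c7: CDB Add2=9; stall | r0:Mul2,r1:13,r2:Mul1,r3:9
c8: CDB Mul1=117; issue MUL r2<-Mul1 | r0:Mul2,r1:13,r2:Mul1,r3:9
c9: stall | r0:Mul2,r1:13,r2:Mul1,r3:9
c10: stall | r0:Mul2,r1:13,r2:Mul1,r3:9
c11: CDB Mul2=81; issue MUL r2<-Mul2 | r0:81,r1:13,r2:Mul2,r3:9
c12: issue ADD r0<-Add1 | r0:Add1,r1:13,r2:Mul2,r3:9
c13: issue SUB r3<-Add2 | r0:Add1,r1:13,r2:Mul2,r3:Add2
c14: stall | r0:Add1,r1:13,r2:Mul2,r3:Add2
c15: CDB Add1=26; issue SUB r3<-Add1 | r0:26,r1:13,r2:Mul2,r3:Add1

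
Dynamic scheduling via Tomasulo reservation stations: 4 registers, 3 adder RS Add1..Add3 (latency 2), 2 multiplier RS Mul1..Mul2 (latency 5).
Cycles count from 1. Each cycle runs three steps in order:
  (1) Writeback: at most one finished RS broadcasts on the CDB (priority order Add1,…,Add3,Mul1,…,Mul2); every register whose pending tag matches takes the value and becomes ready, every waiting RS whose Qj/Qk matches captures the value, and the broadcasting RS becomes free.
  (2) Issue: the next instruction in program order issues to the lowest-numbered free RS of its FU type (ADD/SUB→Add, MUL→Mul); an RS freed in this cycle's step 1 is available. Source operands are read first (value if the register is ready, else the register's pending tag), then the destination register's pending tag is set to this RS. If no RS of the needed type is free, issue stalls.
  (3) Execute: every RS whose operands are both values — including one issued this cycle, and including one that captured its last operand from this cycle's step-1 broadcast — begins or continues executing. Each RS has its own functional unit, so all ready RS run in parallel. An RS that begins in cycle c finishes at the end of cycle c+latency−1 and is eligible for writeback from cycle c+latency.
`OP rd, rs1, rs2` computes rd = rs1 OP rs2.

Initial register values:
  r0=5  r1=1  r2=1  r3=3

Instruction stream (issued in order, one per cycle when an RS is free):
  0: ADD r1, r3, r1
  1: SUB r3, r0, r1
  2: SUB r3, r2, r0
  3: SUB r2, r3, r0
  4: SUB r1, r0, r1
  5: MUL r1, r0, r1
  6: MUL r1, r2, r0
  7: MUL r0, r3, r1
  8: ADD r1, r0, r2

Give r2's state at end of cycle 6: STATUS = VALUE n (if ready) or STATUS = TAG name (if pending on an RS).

cycle 1: issue ADD r1<-Add1 // r0:5,r1:Add1,r2:1,r3:3
cycle 2: issue SUB r3<-Add2 // r0:5,r1:Add1,r2:1,r3:Add2
cycle 3: CDB Add1=4; issue SUB r3<-Add1 // r0:5,r1:4,r2:1,r3:Add1
cycle 4: issue SUB r2<-Add3 // r0:5,r1:4,r2:Add3,r3:Add1
cycle 5: CDB Add1=-4; issue SUB r1<-Add1 // r0:5,r1:Add1,r2:Add3,r3:-4
cycle 6: CDB Add2=1; issue MUL r1<-Mul1 // r0:5,r1:Mul1,r2:Add3,r3:-4

STATUS = TAG Add3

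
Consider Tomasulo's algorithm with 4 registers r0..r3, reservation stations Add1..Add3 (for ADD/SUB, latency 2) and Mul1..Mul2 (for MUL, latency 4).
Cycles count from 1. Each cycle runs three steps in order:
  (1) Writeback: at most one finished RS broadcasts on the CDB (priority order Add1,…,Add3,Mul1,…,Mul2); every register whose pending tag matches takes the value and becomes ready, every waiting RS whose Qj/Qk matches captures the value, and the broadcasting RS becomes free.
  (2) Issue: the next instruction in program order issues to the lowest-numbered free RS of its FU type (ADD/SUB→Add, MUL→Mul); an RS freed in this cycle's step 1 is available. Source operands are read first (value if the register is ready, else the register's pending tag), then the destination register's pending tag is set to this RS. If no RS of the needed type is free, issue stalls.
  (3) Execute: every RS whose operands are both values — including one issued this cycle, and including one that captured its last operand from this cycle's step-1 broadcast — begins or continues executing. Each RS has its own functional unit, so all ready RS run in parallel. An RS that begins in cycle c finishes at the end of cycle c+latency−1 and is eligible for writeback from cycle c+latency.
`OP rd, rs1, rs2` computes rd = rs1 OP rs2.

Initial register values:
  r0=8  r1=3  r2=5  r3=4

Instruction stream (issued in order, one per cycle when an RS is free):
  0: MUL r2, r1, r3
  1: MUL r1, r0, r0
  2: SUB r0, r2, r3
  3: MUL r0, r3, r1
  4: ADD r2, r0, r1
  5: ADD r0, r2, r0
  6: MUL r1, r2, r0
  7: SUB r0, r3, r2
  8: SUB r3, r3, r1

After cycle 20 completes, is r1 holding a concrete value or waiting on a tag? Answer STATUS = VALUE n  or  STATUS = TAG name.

cycle 1: issue MUL r2<-Mul1 // r0:8,r1:3,r2:Mul1,r3:4
cycle 2: issue MUL r1<-Mul2 // r0:8,r1:Mul2,r2:Mul1,r3:4
cycle 3: issue SUB r0<-Add1 // r0:Add1,r1:Mul2,r2:Mul1,r3:4
cycle 4: stall // r0:Add1,r1:Mul2,r2:Mul1,r3:4
cycle 5: CDB Mul1=12; issue MUL r0<-Mul1 // r0:Mul1,r1:Mul2,r2:12,r3:4
cycle 6: CDB Mul2=64; issue ADD r2<-Add2 // r0:Mul1,r1:64,r2:Add2,r3:4
cycle 7: CDB Add1=8; issue ADD r0<-Add1 // r0:Add1,r1:64,r2:Add2,r3:4
cycle 8: issue MUL r1<-Mul2 // r0:Add1,r1:Mul2,r2:Add2,r3:4
cycle 9: issue SUB r0<-Add3 // r0:Add3,r1:Mul2,r2:Add2,r3:4
cycle 10: CDB Mul1=256; stall // r0:Add3,r1:Mul2,r2:Add2,r3:4
cycle 11: stall // r0:Add3,r1:Mul2,r2:Add2,r3:4
cycle 12: CDB Add2=320; issue SUB r3<-Add2 // r0:Add3,r1:Mul2,r2:320,r3:Add2
cycle 13: - // r0:Add3,r1:Mul2,r2:320,r3:Add2
cycle 14: CDB Add1=576 // r0:Add3,r1:Mul2,r2:320,r3:Add2
cycle 15: CDB Add3=-316 // r0:-316,r1:Mul2,r2:320,r3:Add2
cycle 16: - // r0:-316,r1:Mul2,r2:320,r3:Add2
cycle 17: - // r0:-316,r1:Mul2,r2:320,r3:Add2
cycle 18: CDB Mul2=184320 // r0:-316,r1:184320,r2:320,r3:Add2
cycle 19: - // r0:-316,r1:184320,r2:320,r3:Add2
cycle 20: CDB Add2=-184316 // r0:-316,r1:184320,r2:320,r3:-184316

STATUS = VALUE 184320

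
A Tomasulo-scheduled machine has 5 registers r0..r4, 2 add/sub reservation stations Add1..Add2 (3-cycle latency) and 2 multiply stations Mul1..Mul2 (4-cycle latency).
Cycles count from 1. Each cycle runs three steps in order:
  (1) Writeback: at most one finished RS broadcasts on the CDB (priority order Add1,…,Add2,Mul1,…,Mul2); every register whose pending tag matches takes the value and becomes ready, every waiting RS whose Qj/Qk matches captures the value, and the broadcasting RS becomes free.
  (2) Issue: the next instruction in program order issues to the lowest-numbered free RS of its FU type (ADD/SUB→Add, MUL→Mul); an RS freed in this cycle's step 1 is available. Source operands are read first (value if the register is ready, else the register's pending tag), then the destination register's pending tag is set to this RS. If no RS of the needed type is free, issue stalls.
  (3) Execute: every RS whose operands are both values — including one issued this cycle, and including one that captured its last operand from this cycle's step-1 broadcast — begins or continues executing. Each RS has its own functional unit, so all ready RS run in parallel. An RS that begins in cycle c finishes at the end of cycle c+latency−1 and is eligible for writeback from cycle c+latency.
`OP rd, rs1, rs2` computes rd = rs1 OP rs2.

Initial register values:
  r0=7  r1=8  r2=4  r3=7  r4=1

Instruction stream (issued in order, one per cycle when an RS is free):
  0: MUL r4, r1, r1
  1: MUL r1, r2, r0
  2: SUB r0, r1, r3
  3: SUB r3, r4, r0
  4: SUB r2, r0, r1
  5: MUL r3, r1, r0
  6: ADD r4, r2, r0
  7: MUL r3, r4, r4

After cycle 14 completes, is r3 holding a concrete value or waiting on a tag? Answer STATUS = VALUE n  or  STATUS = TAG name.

c1: issue MUL r4<-Mul1 | r0:7,r1:8,r2:4,r3:7,r4:Mul1
c2: issue MUL r1<-Mul2 | r0:7,r1:Mul2,r2:4,r3:7,r4:Mul1
c3: issue SUB r0<-Add1 | r0:Add1,r1:Mul2,r2:4,r3:7,r4:Mul1
c4: issue SUB r3<-Add2 | r0:Add1,r1:Mul2,r2:4,r3:Add2,r4:Mul1
c5: CDB Mul1=64; stall | r0:Add1,r1:Mul2,r2:4,r3:Add2,r4:64
c6: CDB Mul2=28; stall | r0:Add1,r1:28,r2:4,r3:Add2,r4:64
c7: stall | r0:Add1,r1:28,r2:4,r3:Add2,r4:64
c8: stall | r0:Add1,r1:28,r2:4,r3:Add2,r4:64
c9: CDB Add1=21; issue SUB r2<-Add1 | r0:21,r1:28,r2:Add1,r3:Add2,r4:64
c10: issue MUL r3<-Mul1 | r0:21,r1:28,r2:Add1,r3:Mul1,r4:64
c11: stall | r0:21,r1:28,r2:Add1,r3:Mul1,r4:64
c12: CDB Add1=-7; issue ADD r4<-Add1 | r0:21,r1:28,r2:-7,r3:Mul1,r4:Add1
c13: CDB Add2=43; issue MUL r3<-Mul2 | r0:21,r1:28,r2:-7,r3:Mul2,r4:Add1
c14: CDB Mul1=588 | r0:21,r1:28,r2:-7,r3:Mul2,r4:Add1

STATUS = TAG Mul2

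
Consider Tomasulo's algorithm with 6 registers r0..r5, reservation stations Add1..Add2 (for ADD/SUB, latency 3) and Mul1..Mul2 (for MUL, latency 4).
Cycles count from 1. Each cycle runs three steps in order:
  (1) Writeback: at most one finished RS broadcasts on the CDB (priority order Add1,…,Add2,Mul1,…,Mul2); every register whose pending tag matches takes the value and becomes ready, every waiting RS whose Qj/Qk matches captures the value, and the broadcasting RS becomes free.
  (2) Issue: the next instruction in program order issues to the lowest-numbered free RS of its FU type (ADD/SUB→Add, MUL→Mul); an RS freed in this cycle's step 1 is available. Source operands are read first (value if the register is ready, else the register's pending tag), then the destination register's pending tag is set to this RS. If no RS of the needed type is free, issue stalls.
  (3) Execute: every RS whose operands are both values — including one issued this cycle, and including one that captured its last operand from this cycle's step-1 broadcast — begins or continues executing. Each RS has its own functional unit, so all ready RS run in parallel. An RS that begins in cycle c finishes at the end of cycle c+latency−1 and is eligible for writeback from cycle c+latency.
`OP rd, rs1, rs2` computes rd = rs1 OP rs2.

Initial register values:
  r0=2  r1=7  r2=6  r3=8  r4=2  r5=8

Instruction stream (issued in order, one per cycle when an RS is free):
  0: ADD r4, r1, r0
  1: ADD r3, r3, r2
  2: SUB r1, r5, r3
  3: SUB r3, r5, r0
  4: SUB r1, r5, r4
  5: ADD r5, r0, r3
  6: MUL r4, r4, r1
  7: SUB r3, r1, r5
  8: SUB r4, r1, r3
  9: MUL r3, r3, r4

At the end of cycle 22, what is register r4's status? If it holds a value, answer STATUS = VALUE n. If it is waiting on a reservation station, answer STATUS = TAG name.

STATUS = VALUE 8

c1: issue ADD r4<-Add1 | r0:2,r1:7,r2:6,r3:8,r4:Add1,r5:8
c2: issue ADD r3<-Add2 | r0:2,r1:7,r2:6,r3:Add2,r4:Add1,r5:8
c3: stall | r0:2,r1:7,r2:6,r3:Add2,r4:Add1,r5:8
c4: CDB Add1=9; issue SUB r1<-Add1 | r0:2,r1:Add1,r2:6,r3:Add2,r4:9,r5:8
c5: CDB Add2=14; issue SUB r3<-Add2 | r0:2,r1:Add1,r2:6,r3:Add2,r4:9,r5:8
c6: stall | r0:2,r1:Add1,r2:6,r3:Add2,r4:9,r5:8
c7: stall | r0:2,r1:Add1,r2:6,r3:Add2,r4:9,r5:8
c8: CDB Add1=-6; issue SUB r1<-Add1 | r0:2,r1:Add1,r2:6,r3:Add2,r4:9,r5:8
c9: CDB Add2=6; issue ADD r5<-Add2 | r0:2,r1:Add1,r2:6,r3:6,r4:9,r5:Add2
c10: issue MUL r4<-Mul1 | r0:2,r1:Add1,r2:6,r3:6,r4:Mul1,r5:Add2
c11: CDB Add1=-1; issue SUB r3<-Add1 | r0:2,r1:-1,r2:6,r3:Add1,r4:Mul1,r5:Add2
c12: CDB Add2=8; issue SUB r4<-Add2 | r0:2,r1:-1,r2:6,r3:Add1,r4:Add2,r5:8
c13: issue MUL r3<-Mul2 | r0:2,r1:-1,r2:6,r3:Mul2,r4:Add2,r5:8
c14: - | r0:2,r1:-1,r2:6,r3:Mul2,r4:Add2,r5:8
c15: CDB Add1=-9 | r0:2,r1:-1,r2:6,r3:Mul2,r4:Add2,r5:8
c16: CDB Mul1=-9 | r0:2,r1:-1,r2:6,r3:Mul2,r4:Add2,r5:8
c17: - | r0:2,r1:-1,r2:6,r3:Mul2,r4:Add2,r5:8
c18: CDB Add2=8 | r0:2,r1:-1,r2:6,r3:Mul2,r4:8,r5:8
c19: - | r0:2,r1:-1,r2:6,r3:Mul2,r4:8,r5:8
c20: - | r0:2,r1:-1,r2:6,r3:Mul2,r4:8,r5:8
c21: - | r0:2,r1:-1,r2:6,r3:Mul2,r4:8,r5:8
c22: CDB Mul2=-72 | r0:2,r1:-1,r2:6,r3:-72,r4:8,r5:8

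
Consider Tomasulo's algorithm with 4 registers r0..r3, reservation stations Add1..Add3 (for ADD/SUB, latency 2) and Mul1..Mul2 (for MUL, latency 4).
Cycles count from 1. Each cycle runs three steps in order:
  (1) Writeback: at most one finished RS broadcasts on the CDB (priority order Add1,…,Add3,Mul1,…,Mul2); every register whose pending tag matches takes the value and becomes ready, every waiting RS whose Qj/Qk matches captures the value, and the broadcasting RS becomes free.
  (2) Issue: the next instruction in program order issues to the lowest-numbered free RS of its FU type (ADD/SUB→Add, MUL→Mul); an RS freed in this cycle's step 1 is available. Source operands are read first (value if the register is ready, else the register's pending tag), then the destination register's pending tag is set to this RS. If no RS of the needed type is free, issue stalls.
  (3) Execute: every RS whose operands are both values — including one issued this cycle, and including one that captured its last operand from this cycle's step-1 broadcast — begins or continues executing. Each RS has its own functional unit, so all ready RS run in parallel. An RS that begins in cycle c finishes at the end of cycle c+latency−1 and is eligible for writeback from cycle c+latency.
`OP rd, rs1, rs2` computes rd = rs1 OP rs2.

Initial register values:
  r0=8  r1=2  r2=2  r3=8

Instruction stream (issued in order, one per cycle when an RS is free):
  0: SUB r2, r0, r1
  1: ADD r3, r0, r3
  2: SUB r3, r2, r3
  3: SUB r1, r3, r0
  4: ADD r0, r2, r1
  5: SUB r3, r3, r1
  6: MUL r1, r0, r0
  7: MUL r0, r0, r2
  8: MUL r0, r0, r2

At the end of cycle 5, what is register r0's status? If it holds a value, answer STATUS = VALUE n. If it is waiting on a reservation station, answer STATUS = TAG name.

STATUS = TAG Add3

  c1: issue SUB r2<-Add1  regs: r0:8,r1:2,r2:Add1,r3:8
  c2: issue ADD r3<-Add2  regs: r0:8,r1:2,r2:Add1,r3:Add2
  c3: CDB Add1=6; issue SUB r3<-Add1  regs: r0:8,r1:2,r2:6,r3:Add1
  c4: CDB Add2=16; issue SUB r1<-Add2  regs: r0:8,r1:Add2,r2:6,r3:Add1
  c5: issue ADD r0<-Add3  regs: r0:Add3,r1:Add2,r2:6,r3:Add1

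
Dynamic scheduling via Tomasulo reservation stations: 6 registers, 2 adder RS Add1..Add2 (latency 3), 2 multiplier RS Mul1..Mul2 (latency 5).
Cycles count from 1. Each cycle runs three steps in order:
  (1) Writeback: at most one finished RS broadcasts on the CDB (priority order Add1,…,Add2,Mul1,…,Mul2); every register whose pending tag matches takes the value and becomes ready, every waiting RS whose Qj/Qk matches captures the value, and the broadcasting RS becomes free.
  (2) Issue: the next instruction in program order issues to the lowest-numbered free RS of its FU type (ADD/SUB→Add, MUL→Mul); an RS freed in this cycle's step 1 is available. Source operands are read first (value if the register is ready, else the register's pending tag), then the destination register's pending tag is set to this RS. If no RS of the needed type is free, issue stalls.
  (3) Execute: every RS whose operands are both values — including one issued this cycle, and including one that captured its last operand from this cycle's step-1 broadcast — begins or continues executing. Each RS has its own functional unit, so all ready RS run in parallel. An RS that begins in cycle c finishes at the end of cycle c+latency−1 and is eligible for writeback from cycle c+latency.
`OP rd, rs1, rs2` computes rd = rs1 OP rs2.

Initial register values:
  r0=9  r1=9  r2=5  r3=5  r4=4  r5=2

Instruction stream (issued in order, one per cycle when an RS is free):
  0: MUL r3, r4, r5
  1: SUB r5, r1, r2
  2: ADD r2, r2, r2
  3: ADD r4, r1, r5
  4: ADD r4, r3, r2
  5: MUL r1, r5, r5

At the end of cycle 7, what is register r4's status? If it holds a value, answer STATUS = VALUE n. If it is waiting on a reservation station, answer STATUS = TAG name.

STATUS = TAG Add2

cycle 1: issue MUL r3<-Mul1 // r0:9,r1:9,r2:5,r3:Mul1,r4:4,r5:2
cycle 2: issue SUB r5<-Add1 // r0:9,r1:9,r2:5,r3:Mul1,r4:4,r5:Add1
cycle 3: issue ADD r2<-Add2 // r0:9,r1:9,r2:Add2,r3:Mul1,r4:4,r5:Add1
cycle 4: stall // r0:9,r1:9,r2:Add2,r3:Mul1,r4:4,r5:Add1
cycle 5: CDB Add1=4; issue ADD r4<-Add1 // r0:9,r1:9,r2:Add2,r3:Mul1,r4:Add1,r5:4
cycle 6: CDB Add2=10; issue ADD r4<-Add2 // r0:9,r1:9,r2:10,r3:Mul1,r4:Add2,r5:4
cycle 7: CDB Mul1=8; issue MUL r1<-Mul1 // r0:9,r1:Mul1,r2:10,r3:8,r4:Add2,r5:4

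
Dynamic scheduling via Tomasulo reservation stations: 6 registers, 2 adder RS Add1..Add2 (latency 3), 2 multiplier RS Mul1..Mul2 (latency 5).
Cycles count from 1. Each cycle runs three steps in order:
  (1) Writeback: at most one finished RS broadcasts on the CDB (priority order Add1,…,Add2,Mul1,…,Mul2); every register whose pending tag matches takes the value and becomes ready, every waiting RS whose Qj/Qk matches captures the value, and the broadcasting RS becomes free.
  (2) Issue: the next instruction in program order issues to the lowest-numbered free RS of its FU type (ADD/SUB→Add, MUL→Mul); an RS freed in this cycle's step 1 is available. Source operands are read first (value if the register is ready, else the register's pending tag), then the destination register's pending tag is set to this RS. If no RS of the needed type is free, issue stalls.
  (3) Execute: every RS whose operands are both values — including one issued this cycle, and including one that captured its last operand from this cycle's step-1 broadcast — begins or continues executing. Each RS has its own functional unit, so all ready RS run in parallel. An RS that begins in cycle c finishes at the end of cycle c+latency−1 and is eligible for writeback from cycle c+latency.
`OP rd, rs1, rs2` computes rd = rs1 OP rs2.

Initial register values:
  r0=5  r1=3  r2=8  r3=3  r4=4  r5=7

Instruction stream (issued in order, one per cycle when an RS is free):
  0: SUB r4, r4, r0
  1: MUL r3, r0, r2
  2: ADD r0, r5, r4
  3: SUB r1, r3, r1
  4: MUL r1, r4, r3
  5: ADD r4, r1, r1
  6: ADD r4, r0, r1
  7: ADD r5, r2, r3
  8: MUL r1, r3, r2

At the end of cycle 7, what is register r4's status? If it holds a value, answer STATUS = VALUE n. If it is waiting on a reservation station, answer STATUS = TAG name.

c1: issue SUB r4<-Add1 | r0:5,r1:3,r2:8,r3:3,r4:Add1,r5:7
c2: issue MUL r3<-Mul1 | r0:5,r1:3,r2:8,r3:Mul1,r4:Add1,r5:7
c3: issue ADD r0<-Add2 | r0:Add2,r1:3,r2:8,r3:Mul1,r4:Add1,r5:7
c4: CDB Add1=-1; issue SUB r1<-Add1 | r0:Add2,r1:Add1,r2:8,r3:Mul1,r4:-1,r5:7
c5: issue MUL r1<-Mul2 | r0:Add2,r1:Mul2,r2:8,r3:Mul1,r4:-1,r5:7
c6: stall | r0:Add2,r1:Mul2,r2:8,r3:Mul1,r4:-1,r5:7
c7: CDB Add2=6; issue ADD r4<-Add2 | r0:6,r1:Mul2,r2:8,r3:Mul1,r4:Add2,r5:7

STATUS = TAG Add2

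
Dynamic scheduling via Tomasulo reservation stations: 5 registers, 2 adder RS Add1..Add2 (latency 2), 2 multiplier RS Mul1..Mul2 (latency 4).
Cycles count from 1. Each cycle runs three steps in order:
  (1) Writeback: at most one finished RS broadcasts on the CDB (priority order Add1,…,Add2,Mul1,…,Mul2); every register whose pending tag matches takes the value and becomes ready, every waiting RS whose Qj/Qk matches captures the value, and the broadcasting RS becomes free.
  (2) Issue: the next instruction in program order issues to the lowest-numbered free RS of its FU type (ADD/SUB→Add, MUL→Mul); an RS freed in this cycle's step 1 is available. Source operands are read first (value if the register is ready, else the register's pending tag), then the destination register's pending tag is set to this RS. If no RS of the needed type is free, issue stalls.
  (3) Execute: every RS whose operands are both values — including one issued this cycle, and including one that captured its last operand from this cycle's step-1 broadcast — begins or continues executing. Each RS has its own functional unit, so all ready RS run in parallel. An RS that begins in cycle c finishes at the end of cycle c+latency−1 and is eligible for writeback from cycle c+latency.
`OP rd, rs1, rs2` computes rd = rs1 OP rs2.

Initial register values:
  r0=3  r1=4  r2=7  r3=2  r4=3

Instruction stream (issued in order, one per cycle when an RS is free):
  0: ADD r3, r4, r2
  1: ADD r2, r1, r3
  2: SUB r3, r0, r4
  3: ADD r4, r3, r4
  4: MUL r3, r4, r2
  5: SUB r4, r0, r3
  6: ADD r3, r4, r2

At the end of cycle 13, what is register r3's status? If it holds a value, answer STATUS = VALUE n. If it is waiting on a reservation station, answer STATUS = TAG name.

STATUS = TAG Add2

cycle 1: issue ADD r3<-Add1 // r0:3,r1:4,r2:7,r3:Add1,r4:3
cycle 2: issue ADD r2<-Add2 // r0:3,r1:4,r2:Add2,r3:Add1,r4:3
cycle 3: CDB Add1=10; issue SUB r3<-Add1 // r0:3,r1:4,r2:Add2,r3:Add1,r4:3
cycle 4: stall // r0:3,r1:4,r2:Add2,r3:Add1,r4:3
cycle 5: CDB Add1=0; issue ADD r4<-Add1 // r0:3,r1:4,r2:Add2,r3:0,r4:Add1
cycle 6: CDB Add2=14; issue MUL r3<-Mul1 // r0:3,r1:4,r2:14,r3:Mul1,r4:Add1
cycle 7: CDB Add1=3; issue SUB r4<-Add1 // r0:3,r1:4,r2:14,r3:Mul1,r4:Add1
cycle 8: issue ADD r3<-Add2 // r0:3,r1:4,r2:14,r3:Add2,r4:Add1
cycle 9: - // r0:3,r1:4,r2:14,r3:Add2,r4:Add1
cycle 10: - // r0:3,r1:4,r2:14,r3:Add2,r4:Add1
cycle 11: CDB Mul1=42 // r0:3,r1:4,r2:14,r3:Add2,r4:Add1
cycle 12: - // r0:3,r1:4,r2:14,r3:Add2,r4:Add1
cycle 13: CDB Add1=-39 // r0:3,r1:4,r2:14,r3:Add2,r4:-39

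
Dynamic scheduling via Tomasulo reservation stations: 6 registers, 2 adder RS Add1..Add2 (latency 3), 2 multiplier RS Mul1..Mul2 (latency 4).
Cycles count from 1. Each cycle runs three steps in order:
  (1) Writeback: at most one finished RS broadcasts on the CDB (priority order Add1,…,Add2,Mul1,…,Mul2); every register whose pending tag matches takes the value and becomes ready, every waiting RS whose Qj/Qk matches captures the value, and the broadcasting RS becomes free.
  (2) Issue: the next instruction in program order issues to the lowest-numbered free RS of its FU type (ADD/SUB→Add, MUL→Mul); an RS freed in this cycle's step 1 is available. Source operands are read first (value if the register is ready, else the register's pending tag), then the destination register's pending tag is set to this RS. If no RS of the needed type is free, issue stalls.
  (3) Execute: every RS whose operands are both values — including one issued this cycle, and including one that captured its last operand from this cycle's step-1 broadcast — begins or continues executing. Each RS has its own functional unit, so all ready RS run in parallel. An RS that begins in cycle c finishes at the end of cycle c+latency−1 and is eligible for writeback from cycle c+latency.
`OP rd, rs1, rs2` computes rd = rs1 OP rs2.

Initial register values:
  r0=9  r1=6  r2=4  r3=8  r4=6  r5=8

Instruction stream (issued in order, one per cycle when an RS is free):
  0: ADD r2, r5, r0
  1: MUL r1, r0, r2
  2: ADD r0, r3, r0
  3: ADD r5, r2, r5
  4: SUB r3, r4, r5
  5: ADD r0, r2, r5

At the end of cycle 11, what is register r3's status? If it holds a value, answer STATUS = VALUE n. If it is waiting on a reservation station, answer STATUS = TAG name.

c1: issue ADD r2<-Add1 | r0:9,r1:6,r2:Add1,r3:8,r4:6,r5:8
c2: issue MUL r1<-Mul1 | r0:9,r1:Mul1,r2:Add1,r3:8,r4:6,r5:8
c3: issue ADD r0<-Add2 | r0:Add2,r1:Mul1,r2:Add1,r3:8,r4:6,r5:8
c4: CDB Add1=17; issue ADD r5<-Add1 | r0:Add2,r1:Mul1,r2:17,r3:8,r4:6,r5:Add1
c5: stall | r0:Add2,r1:Mul1,r2:17,r3:8,r4:6,r5:Add1
c6: CDB Add2=17; issue SUB r3<-Add2 | r0:17,r1:Mul1,r2:17,r3:Add2,r4:6,r5:Add1
c7: CDB Add1=25; issue ADD r0<-Add1 | r0:Add1,r1:Mul1,r2:17,r3:Add2,r4:6,r5:25
c8: CDB Mul1=153 | r0:Add1,r1:153,r2:17,r3:Add2,r4:6,r5:25
c9: - | r0:Add1,r1:153,r2:17,r3:Add2,r4:6,r5:25
c10: CDB Add1=42 | r0:42,r1:153,r2:17,r3:Add2,r4:6,r5:25
c11: CDB Add2=-19 | r0:42,r1:153,r2:17,r3:-19,r4:6,r5:25

STATUS = VALUE -19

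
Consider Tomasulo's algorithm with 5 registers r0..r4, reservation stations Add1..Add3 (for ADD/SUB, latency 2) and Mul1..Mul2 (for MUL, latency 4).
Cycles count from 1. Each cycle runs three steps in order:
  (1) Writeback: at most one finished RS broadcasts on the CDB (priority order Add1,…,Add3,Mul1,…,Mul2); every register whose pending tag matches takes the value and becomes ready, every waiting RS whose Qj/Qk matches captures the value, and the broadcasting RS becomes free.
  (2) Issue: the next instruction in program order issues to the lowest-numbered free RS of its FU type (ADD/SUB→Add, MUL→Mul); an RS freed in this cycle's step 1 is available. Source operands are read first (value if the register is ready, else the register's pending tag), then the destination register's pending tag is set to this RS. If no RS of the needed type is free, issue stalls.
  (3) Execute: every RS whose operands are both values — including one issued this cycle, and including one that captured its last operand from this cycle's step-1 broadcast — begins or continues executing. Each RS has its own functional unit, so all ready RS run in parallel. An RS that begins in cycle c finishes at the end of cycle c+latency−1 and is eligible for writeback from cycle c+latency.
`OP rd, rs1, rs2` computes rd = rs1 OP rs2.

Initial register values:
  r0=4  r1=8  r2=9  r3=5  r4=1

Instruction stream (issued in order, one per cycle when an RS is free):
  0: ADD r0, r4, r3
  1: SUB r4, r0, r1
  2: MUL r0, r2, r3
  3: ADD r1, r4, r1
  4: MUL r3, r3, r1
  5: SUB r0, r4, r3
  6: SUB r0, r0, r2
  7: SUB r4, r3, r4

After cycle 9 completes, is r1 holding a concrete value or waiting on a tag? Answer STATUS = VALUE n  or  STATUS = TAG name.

c1: issue ADD r0<-Add1 | r0:Add1,r1:8,r2:9,r3:5,r4:1
c2: issue SUB r4<-Add2 | r0:Add1,r1:8,r2:9,r3:5,r4:Add2
c3: CDB Add1=6; issue MUL r0<-Mul1 | r0:Mul1,r1:8,r2:9,r3:5,r4:Add2
c4: issue ADD r1<-Add1 | r0:Mul1,r1:Add1,r2:9,r3:5,r4:Add2
c5: CDB Add2=-2; issue MUL r3<-Mul2 | r0:Mul1,r1:Add1,r2:9,r3:Mul2,r4:-2
c6: issue SUB r0<-Add2 | r0:Add2,r1:Add1,r2:9,r3:Mul2,r4:-2
c7: CDB Add1=6; issue SUB r0<-Add1 | r0:Add1,r1:6,r2:9,r3:Mul2,r4:-2
c8: CDB Mul1=45; issue SUB r4<-Add3 | r0:Add1,r1:6,r2:9,r3:Mul2,r4:Add3
c9: - | r0:Add1,r1:6,r2:9,r3:Mul2,r4:Add3

STATUS = VALUE 6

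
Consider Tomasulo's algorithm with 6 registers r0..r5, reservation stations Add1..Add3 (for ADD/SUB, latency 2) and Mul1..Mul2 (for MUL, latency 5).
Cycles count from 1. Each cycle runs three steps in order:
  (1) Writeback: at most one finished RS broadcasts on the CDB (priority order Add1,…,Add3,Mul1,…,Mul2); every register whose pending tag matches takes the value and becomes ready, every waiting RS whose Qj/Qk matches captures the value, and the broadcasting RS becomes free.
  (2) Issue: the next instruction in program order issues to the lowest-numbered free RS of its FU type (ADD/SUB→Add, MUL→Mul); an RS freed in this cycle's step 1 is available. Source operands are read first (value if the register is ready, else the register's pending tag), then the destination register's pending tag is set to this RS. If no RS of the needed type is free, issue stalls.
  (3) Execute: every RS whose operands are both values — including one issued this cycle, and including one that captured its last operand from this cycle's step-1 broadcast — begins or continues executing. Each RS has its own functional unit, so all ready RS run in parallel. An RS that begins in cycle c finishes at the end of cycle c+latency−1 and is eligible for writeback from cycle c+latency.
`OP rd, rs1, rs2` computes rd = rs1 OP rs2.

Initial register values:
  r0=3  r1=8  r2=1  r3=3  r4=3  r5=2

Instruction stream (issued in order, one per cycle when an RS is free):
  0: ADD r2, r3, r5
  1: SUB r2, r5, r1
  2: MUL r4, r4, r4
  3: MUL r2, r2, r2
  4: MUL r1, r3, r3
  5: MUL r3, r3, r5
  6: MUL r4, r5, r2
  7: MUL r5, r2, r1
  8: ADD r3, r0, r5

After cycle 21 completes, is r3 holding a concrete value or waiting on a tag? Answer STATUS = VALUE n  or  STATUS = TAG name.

STATUS = VALUE 327

cycle 1: issue ADD r2<-Add1 // r0:3,r1:8,r2:Add1,r3:3,r4:3,r5:2
cycle 2: issue SUB r2<-Add2 // r0:3,r1:8,r2:Add2,r3:3,r4:3,r5:2
cycle 3: CDB Add1=5; issue MUL r4<-Mul1 // r0:3,r1:8,r2:Add2,r3:3,r4:Mul1,r5:2
cycle 4: CDB Add2=-6; issue MUL r2<-Mul2 // r0:3,r1:8,r2:Mul2,r3:3,r4:Mul1,r5:2
cycle 5: stall // r0:3,r1:8,r2:Mul2,r3:3,r4:Mul1,r5:2
cycle 6: stall // r0:3,r1:8,r2:Mul2,r3:3,r4:Mul1,r5:2
cycle 7: stall // r0:3,r1:8,r2:Mul2,r3:3,r4:Mul1,r5:2
cycle 8: CDB Mul1=9; issue MUL r1<-Mul1 // r0:3,r1:Mul1,r2:Mul2,r3:3,r4:9,r5:2
cycle 9: CDB Mul2=36; issue MUL r3<-Mul2 // r0:3,r1:Mul1,r2:36,r3:Mul2,r4:9,r5:2
cycle 10: stall // r0:3,r1:Mul1,r2:36,r3:Mul2,r4:9,r5:2
cycle 11: stall // r0:3,r1:Mul1,r2:36,r3:Mul2,r4:9,r5:2
cycle 12: stall // r0:3,r1:Mul1,r2:36,r3:Mul2,r4:9,r5:2
cycle 13: CDB Mul1=9; issue MUL r4<-Mul1 // r0:3,r1:9,r2:36,r3:Mul2,r4:Mul1,r5:2
cycle 14: CDB Mul2=6; issue MUL r5<-Mul2 // r0:3,r1:9,r2:36,r3:6,r4:Mul1,r5:Mul2
cycle 15: issue ADD r3<-Add1 // r0:3,r1:9,r2:36,r3:Add1,r4:Mul1,r5:Mul2
cycle 16: - // r0:3,r1:9,r2:36,r3:Add1,r4:Mul1,r5:Mul2
cycle 17: - // r0:3,r1:9,r2:36,r3:Add1,r4:Mul1,r5:Mul2
cycle 18: CDB Mul1=72 // r0:3,r1:9,r2:36,r3:Add1,r4:72,r5:Mul2
cycle 19: CDB Mul2=324 // r0:3,r1:9,r2:36,r3:Add1,r4:72,r5:324
cycle 20: - // r0:3,r1:9,r2:36,r3:Add1,r4:72,r5:324
cycle 21: CDB Add1=327 // r0:3,r1:9,r2:36,r3:327,r4:72,r5:324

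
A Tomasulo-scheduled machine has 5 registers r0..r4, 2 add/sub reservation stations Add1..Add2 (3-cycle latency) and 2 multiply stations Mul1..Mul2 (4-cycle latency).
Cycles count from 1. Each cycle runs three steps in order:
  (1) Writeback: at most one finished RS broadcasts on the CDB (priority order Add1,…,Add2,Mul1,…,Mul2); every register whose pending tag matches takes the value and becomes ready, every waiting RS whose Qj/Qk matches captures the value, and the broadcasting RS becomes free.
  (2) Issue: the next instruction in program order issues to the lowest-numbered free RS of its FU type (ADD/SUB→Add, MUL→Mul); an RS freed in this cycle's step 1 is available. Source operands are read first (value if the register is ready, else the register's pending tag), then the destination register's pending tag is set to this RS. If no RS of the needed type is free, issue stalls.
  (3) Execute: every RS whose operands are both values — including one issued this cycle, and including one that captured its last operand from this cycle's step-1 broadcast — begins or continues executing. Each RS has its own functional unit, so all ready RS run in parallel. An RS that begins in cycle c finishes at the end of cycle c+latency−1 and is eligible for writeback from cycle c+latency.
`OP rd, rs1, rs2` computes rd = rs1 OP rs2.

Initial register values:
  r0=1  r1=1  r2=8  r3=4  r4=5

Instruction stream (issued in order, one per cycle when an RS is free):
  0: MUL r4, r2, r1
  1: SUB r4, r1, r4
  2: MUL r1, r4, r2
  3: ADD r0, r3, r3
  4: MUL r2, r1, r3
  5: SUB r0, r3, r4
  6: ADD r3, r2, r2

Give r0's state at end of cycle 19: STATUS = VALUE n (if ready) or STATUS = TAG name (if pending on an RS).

STATUS = VALUE 11

c1: issue MUL r4<-Mul1 | r0:1,r1:1,r2:8,r3:4,r4:Mul1
c2: issue SUB r4<-Add1 | r0:1,r1:1,r2:8,r3:4,r4:Add1
c3: issue MUL r1<-Mul2 | r0:1,r1:Mul2,r2:8,r3:4,r4:Add1
c4: issue ADD r0<-Add2 | r0:Add2,r1:Mul2,r2:8,r3:4,r4:Add1
c5: CDB Mul1=8; issue MUL r2<-Mul1 | r0:Add2,r1:Mul2,r2:Mul1,r3:4,r4:Add1
c6: stall | r0:Add2,r1:Mul2,r2:Mul1,r3:4,r4:Add1
c7: CDB Add2=8; issue SUB r0<-Add2 | r0:Add2,r1:Mul2,r2:Mul1,r3:4,r4:Add1
c8: CDB Add1=-7; issue ADD r3<-Add1 | r0:Add2,r1:Mul2,r2:Mul1,r3:Add1,r4:-7
c9: - | r0:Add2,r1:Mul2,r2:Mul1,r3:Add1,r4:-7
c10: - | r0:Add2,r1:Mul2,r2:Mul1,r3:Add1,r4:-7
c11: CDB Add2=11 | r0:11,r1:Mul2,r2:Mul1,r3:Add1,r4:-7
c12: CDB Mul2=-56 | r0:11,r1:-56,r2:Mul1,r3:Add1,r4:-7
c13: - | r0:11,r1:-56,r2:Mul1,r3:Add1,r4:-7
c14: - | r0:11,r1:-56,r2:Mul1,r3:Add1,r4:-7
c15: - | r0:11,r1:-56,r2:Mul1,r3:Add1,r4:-7
c16: CDB Mul1=-224 | r0:11,r1:-56,r2:-224,r3:Add1,r4:-7
c17: - | r0:11,r1:-56,r2:-224,r3:Add1,r4:-7
c18: - | r0:11,r1:-56,r2:-224,r3:Add1,r4:-7
c19: CDB Add1=-448 | r0:11,r1:-56,r2:-224,r3:-448,r4:-7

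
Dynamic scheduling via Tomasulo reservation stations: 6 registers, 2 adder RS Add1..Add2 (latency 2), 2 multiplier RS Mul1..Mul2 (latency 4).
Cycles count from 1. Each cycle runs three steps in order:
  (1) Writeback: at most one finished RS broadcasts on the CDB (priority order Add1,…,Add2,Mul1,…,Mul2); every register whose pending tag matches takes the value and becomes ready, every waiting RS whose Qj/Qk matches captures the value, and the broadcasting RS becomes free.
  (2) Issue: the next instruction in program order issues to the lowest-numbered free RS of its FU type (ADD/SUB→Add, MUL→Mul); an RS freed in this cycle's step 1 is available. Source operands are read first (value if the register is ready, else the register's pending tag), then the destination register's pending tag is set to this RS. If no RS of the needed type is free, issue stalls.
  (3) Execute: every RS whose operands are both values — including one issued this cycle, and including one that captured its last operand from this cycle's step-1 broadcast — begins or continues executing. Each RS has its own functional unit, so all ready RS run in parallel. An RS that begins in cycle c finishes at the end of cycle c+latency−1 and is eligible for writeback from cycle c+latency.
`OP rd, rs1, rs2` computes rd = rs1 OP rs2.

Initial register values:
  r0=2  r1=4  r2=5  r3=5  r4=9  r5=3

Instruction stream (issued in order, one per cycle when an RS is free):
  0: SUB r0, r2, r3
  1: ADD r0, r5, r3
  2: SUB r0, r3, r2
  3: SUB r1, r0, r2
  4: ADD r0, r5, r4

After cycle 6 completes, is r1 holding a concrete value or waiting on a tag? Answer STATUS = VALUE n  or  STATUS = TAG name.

cycle 1: issue SUB r0<-Add1 // r0:Add1,r1:4,r2:5,r3:5,r4:9,r5:3
cycle 2: issue ADD r0<-Add2 // r0:Add2,r1:4,r2:5,r3:5,r4:9,r5:3
cycle 3: CDB Add1=0; issue SUB r0<-Add1 // r0:Add1,r1:4,r2:5,r3:5,r4:9,r5:3
cycle 4: CDB Add2=8; issue SUB r1<-Add2 // r0:Add1,r1:Add2,r2:5,r3:5,r4:9,r5:3
cycle 5: CDB Add1=0; issue ADD r0<-Add1 // r0:Add1,r1:Add2,r2:5,r3:5,r4:9,r5:3
cycle 6: - // r0:Add1,r1:Add2,r2:5,r3:5,r4:9,r5:3

STATUS = TAG Add2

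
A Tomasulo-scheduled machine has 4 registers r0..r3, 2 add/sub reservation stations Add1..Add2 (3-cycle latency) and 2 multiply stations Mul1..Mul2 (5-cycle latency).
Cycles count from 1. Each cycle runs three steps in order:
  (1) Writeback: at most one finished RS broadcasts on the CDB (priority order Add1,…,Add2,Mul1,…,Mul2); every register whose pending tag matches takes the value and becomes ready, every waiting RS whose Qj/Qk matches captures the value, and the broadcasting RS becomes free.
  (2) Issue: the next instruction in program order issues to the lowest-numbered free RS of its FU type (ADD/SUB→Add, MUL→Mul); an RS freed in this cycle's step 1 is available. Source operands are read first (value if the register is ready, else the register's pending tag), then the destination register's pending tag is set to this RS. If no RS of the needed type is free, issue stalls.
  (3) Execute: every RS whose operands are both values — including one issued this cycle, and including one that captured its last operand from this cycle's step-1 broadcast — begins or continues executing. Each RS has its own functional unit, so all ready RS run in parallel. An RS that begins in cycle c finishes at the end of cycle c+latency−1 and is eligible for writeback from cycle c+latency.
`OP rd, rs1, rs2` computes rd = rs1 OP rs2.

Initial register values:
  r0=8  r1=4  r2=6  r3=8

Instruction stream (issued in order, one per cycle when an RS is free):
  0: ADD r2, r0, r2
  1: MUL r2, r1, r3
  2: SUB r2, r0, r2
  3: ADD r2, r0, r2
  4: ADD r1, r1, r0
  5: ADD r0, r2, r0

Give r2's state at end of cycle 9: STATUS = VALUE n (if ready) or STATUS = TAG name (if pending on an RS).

STATUS = TAG Add1

c1: issue ADD r2<-Add1 | r0:8,r1:4,r2:Add1,r3:8
c2: issue MUL r2<-Mul1 | r0:8,r1:4,r2:Mul1,r3:8
c3: issue SUB r2<-Add2 | r0:8,r1:4,r2:Add2,r3:8
c4: CDB Add1=14; issue ADD r2<-Add1 | r0:8,r1:4,r2:Add1,r3:8
c5: stall | r0:8,r1:4,r2:Add1,r3:8
c6: stall | r0:8,r1:4,r2:Add1,r3:8
c7: CDB Mul1=32; stall | r0:8,r1:4,r2:Add1,r3:8
c8: stall | r0:8,r1:4,r2:Add1,r3:8
c9: stall | r0:8,r1:4,r2:Add1,r3:8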